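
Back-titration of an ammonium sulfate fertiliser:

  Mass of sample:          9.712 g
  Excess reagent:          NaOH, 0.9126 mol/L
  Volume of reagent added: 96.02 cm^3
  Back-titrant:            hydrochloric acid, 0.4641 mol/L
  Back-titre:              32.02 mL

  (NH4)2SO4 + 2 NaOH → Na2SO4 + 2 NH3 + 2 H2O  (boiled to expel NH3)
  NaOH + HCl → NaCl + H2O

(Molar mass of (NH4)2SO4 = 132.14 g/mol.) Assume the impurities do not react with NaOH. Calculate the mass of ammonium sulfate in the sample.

4.808 g

n(NaOH) added = 0.09602 × 0.9126 = 0.08763 mol
n(HCl) used in back-titration = 0.03202 × 0.4641 = 0.01486 mol
n(NaOH) left over = 0.01486 mol (1:1 ratio)
n(NaOH) consumed by analyte = 0.08763 − 0.01486 = 0.07277 mol
From the 1:2 ratio, n((NH4)2SO4) = 1/2 × 0.07277 = 0.03638 mol
mass of (NH4)2SO4 = 0.03638 × 132.14 = 4.808 g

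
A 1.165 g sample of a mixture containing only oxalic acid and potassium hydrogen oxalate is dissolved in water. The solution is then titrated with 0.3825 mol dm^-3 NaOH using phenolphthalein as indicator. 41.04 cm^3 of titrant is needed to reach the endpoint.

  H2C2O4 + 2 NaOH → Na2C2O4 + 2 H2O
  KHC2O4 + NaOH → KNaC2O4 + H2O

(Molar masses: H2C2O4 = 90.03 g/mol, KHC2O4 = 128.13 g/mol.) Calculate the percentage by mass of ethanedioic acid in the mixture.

n(NaOH) = 0.04104 × 0.3825 = 0.01570 mol
Let x = n(H2C2O4), y = n(KHC2O4).
Titrant: 2x + 1y = 0.01570;  mass: 90.03x + 128.13y = 1.165
Solving, x = 5.091 × 10^-3 mol, y = 5.515 × 10^-3 mol
mass of H2C2O4 = 5.091 × 10^-3 × 90.03 = 0.4584 g
% H2C2O4 = 0.4584 / 1.165 × 100 = 39.35 %

39.35 %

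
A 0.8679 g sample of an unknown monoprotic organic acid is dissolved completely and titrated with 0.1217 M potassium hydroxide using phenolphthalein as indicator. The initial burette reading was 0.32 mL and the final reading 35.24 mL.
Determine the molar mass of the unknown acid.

204.2 g/mol

n(KOH) = 0.03492 L × 0.1217 mol/L = 4.250 × 10^-3 mol
n(HA) = 4.250 × 10^-3 mol (1:1 ratio)
M = m / n = 0.8679 g / 4.250 × 10^-3 mol = 204.2 g/mol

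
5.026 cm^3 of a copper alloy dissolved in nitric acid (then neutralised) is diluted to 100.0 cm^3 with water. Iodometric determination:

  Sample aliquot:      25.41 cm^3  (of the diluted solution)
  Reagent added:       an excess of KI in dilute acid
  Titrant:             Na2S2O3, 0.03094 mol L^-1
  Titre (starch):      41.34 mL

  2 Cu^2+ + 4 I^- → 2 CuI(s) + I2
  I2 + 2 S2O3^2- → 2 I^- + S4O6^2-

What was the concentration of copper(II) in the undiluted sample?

n(S2O3^2-) = 0.04134 × 0.03094 = 1.279 × 10^-3 mol
n(I2) = n(S2O3^2-)/2 = 6.395 × 10^-4 mol
From the 2:1 ratio, n(Cu2+) in the aliquot = 2/1 × 6.395 × 10^-4 = 1.279 × 10^-3 mol
[Cu2+]_dilute = 1.279 × 10^-3 / 0.02541 = 0.05034 mol/L
[Cu2+]_original = 0.05034 × 100.0/5.026 = 1.002 mol/L

1.002 mol/L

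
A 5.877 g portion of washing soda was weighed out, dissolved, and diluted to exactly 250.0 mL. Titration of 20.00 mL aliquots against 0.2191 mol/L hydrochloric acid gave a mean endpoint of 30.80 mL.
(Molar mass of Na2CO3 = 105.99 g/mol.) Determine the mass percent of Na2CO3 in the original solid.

Na2CO3 + 2 HCl → 2 NaCl + H2O + CO2
n(HCl) per titration = 0.03080 × 0.2191 = 6.748 × 10^-3 mol
From the 1:2 ratio, n(Na2CO3) in each aliquot = 1/2 × 6.748 × 10^-3 = 3.374 × 10^-3 mol
n(Na2CO3) in the whole flask = 3.374 × 10^-3 × 250.0/20.00 = 0.04218 mol
mass of Na2CO3 = 0.04218 × 105.99 = 4.470 g
% Na2CO3 = 4.470 / 5.877 × 100 = 76.06 %

76.06 %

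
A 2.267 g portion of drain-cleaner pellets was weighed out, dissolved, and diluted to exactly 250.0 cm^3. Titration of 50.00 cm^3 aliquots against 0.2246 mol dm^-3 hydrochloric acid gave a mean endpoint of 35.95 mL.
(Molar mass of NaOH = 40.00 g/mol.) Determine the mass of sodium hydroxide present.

NaOH + HCl → NaCl + H2O
n(HCl) per titration = 0.03595 × 0.2246 = 8.074 × 10^-3 mol
n(NaOH) in each aliquot = 8.074 × 10^-3 mol (1:1 ratio)
n(NaOH) in the whole flask = 8.074 × 10^-3 × 250.0/50.00 = 0.04037 mol
mass of NaOH = 0.04037 × 40.00 = 1.615 g

1.615 g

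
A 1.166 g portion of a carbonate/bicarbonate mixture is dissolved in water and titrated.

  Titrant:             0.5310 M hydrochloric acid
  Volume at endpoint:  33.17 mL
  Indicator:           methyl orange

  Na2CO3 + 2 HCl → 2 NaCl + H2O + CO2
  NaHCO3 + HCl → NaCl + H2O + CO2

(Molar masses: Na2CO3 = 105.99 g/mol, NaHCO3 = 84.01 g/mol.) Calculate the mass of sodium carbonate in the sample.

n(HCl) = 0.03317 × 0.5310 = 0.01761 mol
Let x = n(Na2CO3), y = n(NaHCO3).
Titrant: 2x + 1y = 0.01761;  mass: 105.99x + 84.01y = 1.166
Solving, x = 5.057 × 10^-3 mol, y = 7.499 × 10^-3 mol
mass of Na2CO3 = 5.057 × 10^-3 × 105.99 = 0.5360 g

0.5360 g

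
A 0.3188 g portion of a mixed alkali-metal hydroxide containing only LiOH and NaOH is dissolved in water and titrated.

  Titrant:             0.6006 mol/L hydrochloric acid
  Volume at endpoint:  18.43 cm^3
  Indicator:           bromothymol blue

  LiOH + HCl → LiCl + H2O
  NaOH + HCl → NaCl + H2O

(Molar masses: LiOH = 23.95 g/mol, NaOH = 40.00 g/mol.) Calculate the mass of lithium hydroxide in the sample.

n(HCl) = 0.01843 × 0.6006 = 0.01107 mol
Let x = n(LiOH), y = n(NaOH).
Titrant: 1x + 1y = 0.01107;  mass: 23.95x + 40.00y = 0.3188
Solving, x = 7.724 × 10^-3 mol, y = 3.346 × 10^-3 mol
mass of LiOH = 7.724 × 10^-3 × 23.95 = 0.1850 g

0.1850 g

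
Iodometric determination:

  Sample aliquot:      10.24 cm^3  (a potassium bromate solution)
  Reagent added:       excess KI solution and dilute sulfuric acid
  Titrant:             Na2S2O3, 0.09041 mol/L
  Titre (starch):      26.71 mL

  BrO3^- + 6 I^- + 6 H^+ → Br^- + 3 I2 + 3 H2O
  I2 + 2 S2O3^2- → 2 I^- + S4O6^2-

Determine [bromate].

0.03930 mol/L

n(S2O3^2-) = 0.02671 × 0.09041 = 2.415 × 10^-3 mol
n(I2) = n(S2O3^2-)/2 = 1.207 × 10^-3 mol
From the 1:3 ratio, n(BrO3^-) in the aliquot = 1/3 × 1.207 × 10^-3 = 4.025 × 10^-4 mol
[BrO3^-] = 4.025 × 10^-4 / 0.01024 = 0.03930 mol/L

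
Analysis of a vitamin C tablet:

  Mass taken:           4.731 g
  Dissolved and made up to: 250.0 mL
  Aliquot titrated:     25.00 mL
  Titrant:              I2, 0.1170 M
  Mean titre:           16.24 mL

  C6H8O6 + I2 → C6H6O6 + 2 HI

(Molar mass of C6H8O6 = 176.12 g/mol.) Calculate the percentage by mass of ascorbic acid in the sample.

n(I2) per titration = 0.01624 × 0.1170 = 1.900 × 10^-3 mol
n(C6H8O6) in each aliquot = 1.900 × 10^-3 mol (1:1 ratio)
n(C6H8O6) in the whole flask = 1.900 × 10^-3 × 250.0/25.00 = 0.01900 mol
mass of C6H8O6 = 0.01900 × 176.12 = 3.346 g
% C6H8O6 = 3.346 / 4.731 × 100 = 70.73 %

70.73 %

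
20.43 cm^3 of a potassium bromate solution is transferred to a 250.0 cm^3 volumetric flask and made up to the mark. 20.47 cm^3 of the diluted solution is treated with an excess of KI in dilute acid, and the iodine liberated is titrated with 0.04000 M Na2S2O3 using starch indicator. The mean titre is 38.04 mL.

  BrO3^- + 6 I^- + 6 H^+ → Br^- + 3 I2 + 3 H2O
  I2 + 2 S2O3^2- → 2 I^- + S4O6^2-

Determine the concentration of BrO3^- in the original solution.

n(S2O3^2-) = 0.03804 × 0.04000 = 1.522 × 10^-3 mol
n(I2) = n(S2O3^2-)/2 = 7.608 × 10^-4 mol
From the 1:3 ratio, n(BrO3^-) in the aliquot = 1/3 × 7.608 × 10^-4 = 2.536 × 10^-4 mol
[BrO3^-]_dilute = 2.536 × 10^-4 / 0.02047 = 0.01239 mol/L
[BrO3^-]_original = 0.01239 × 250.0/20.43 = 0.1516 mol/L

0.1516 M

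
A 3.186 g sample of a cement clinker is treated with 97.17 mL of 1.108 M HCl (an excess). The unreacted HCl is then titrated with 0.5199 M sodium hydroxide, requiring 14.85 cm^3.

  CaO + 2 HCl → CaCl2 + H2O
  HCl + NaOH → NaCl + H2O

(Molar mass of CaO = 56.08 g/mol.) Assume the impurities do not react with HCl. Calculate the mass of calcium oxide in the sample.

2.802 g

n(HCl) added = 0.09717 × 1.108 = 0.1077 mol
n(NaOH) used in back-titration = 0.01485 × 0.5199 = 7.721 × 10^-3 mol
n(HCl) left over = 7.721 × 10^-3 mol (1:1 ratio)
n(HCl) consumed by analyte = 0.1077 − 7.721 × 10^-3 = 0.09994 mol
From the 1:2 ratio, n(CaO) = 1/2 × 0.09994 = 0.04997 mol
mass of CaO = 0.04997 × 56.08 = 2.802 g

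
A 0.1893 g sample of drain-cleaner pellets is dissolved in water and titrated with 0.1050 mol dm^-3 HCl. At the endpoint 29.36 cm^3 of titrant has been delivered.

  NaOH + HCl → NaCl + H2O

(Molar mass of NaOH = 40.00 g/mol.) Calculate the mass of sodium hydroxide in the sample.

n(HCl) = 0.02936 L × 0.1050 mol/L = 3.083 × 10^-3 mol
n(NaOH) = 3.083 × 10^-3 mol (1:1 ratio)
mass of NaOH = 3.083 × 10^-3 × 40.00 g/mol = 0.1233 g

0.1233 g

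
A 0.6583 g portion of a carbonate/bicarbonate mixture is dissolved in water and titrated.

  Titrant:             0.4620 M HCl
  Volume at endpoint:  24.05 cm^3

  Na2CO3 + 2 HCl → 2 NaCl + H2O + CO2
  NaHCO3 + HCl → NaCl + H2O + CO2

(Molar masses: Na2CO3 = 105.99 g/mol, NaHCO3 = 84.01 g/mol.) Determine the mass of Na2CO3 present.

0.4701 g

n(HCl) = 0.02405 × 0.4620 = 0.01111 mol
Let x = n(Na2CO3), y = n(NaHCO3).
Titrant: 2x + 1y = 0.01111;  mass: 105.99x + 84.01y = 0.6583
Solving, x = 4.436 × 10^-3 mol, y = 2.240 × 10^-3 mol
mass of Na2CO3 = 4.436 × 10^-3 × 105.99 = 0.4701 g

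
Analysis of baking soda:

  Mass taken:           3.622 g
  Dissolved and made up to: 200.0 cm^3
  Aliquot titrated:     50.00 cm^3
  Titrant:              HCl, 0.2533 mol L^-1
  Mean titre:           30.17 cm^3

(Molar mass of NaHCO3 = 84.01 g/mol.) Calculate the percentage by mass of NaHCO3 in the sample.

NaHCO3 + HCl → NaCl + H2O + CO2
n(HCl) per titration = 0.03017 × 0.2533 = 7.642 × 10^-3 mol
n(NaHCO3) in each aliquot = 7.642 × 10^-3 mol (1:1 ratio)
n(NaHCO3) in the whole flask = 7.642 × 10^-3 × 200.0/50.00 = 0.03057 mol
mass of NaHCO3 = 0.03057 × 84.01 = 2.568 g
% NaHCO3 = 2.568 / 3.622 × 100 = 70.90 %

70.90 %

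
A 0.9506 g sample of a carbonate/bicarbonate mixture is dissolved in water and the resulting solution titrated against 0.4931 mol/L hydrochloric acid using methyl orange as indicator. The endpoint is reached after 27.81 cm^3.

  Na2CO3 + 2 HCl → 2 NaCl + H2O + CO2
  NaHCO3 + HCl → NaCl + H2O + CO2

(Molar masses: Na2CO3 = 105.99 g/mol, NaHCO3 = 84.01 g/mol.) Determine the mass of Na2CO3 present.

0.3442 g

n(HCl) = 0.02781 × 0.4931 = 0.01371 mol
Let x = n(Na2CO3), y = n(NaHCO3).
Titrant: 2x + 1y = 0.01371;  mass: 105.99x + 84.01y = 0.9506
Solving, x = 3.247 × 10^-3 mol, y = 7.218 × 10^-3 mol
mass of Na2CO3 = 3.247 × 10^-3 × 105.99 = 0.3442 g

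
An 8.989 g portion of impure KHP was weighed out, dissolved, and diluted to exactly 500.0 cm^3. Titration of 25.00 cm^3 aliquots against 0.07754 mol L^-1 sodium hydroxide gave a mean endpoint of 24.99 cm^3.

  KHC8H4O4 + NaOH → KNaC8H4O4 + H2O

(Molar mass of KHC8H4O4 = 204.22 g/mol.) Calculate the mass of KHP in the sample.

7.914 g

n(NaOH) per titration = 0.02499 × 0.07754 = 1.938 × 10^-3 mol
n(KHC8H4O4) in each aliquot = 1.938 × 10^-3 mol (1:1 ratio)
n(KHC8H4O4) in the whole flask = 1.938 × 10^-3 × 500.0/25.00 = 0.03875 mol
mass of KHC8H4O4 = 0.03875 × 204.22 = 7.914 g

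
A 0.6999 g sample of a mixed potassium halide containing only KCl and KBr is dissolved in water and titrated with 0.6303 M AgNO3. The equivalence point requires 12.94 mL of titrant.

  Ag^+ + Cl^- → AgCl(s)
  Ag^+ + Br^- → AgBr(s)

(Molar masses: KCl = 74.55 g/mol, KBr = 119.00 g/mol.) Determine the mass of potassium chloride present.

n(AgNO3) = 0.01294 × 0.6303 = 8.156 × 10^-3 mol
Let x = n(KCl), y = n(KBr).
Titrant: 1x + 1y = 8.156 × 10^-3;  mass: 74.55x + 119.00y = 0.6999
Solving, x = 6.089 × 10^-3 mol, y = 2.067 × 10^-3 mol
mass of KCl = 6.089 × 10^-3 × 74.55 = 0.4540 g

0.4540 g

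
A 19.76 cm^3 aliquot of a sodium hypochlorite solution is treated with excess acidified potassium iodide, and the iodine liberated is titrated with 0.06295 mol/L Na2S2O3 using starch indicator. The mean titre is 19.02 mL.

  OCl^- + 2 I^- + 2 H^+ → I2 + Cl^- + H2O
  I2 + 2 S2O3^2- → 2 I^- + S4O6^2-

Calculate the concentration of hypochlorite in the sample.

0.03030 mol/L

n(S2O3^2-) = 0.01902 × 0.06295 = 1.197 × 10^-3 mol
n(I2) = n(S2O3^2-)/2 = 5.987 × 10^-4 mol
n(OCl^-) in the aliquot = 5.987 × 10^-4 mol (1:1 ratio)
[OCl^-] = 5.987 × 10^-4 / 0.01976 = 0.03030 mol/L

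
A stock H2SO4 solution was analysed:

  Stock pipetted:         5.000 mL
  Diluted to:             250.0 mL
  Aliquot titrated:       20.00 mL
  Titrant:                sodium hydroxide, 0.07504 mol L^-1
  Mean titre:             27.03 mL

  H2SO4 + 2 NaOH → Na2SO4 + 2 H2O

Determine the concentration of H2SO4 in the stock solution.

2.535 mol/L

n(NaOH) = 0.02703 × 0.07504 = 2.028 × 10^-3 mol
From the 1:2 ratio, n(H2SO4) in the aliquot = 1/2 × 2.028 × 10^-3 = 1.014 × 10^-3 mol
[H2SO4]_dilute = 1.014 × 10^-3 / 0.02000 = 0.05071 mol/L
Dilution factor = 250.0 / 5.000 = 50.00
[H2SO4]_stock = 0.05071 × 50.00 = 2.535 mol/L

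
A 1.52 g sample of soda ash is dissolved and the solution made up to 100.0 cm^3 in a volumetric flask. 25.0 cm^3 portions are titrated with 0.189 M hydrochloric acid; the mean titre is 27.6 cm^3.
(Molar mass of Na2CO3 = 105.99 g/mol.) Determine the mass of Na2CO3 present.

Na2CO3 + 2 HCl → 2 NaCl + H2O + CO2
n(HCl) per titration = 0.0276 × 0.189 = 5.22 × 10^-3 mol
From the 1:2 ratio, n(Na2CO3) in each aliquot = 1/2 × 5.22 × 10^-3 = 2.61 × 10^-3 mol
n(Na2CO3) in the whole flask = 2.61 × 10^-3 × 100.0/25.0 = 0.0104 mol
mass of Na2CO3 = 0.0104 × 105.99 = 1.11 g

1.11 g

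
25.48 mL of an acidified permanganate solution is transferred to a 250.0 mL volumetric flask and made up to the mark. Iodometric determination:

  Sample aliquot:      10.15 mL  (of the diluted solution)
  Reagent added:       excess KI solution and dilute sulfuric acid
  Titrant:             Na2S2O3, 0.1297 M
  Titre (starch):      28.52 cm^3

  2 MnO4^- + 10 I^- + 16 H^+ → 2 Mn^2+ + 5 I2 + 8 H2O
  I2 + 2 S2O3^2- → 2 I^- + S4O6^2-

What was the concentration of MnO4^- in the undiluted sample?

0.7151 M

n(S2O3^2-) = 0.02852 × 0.1297 = 3.699 × 10^-3 mol
n(I2) = n(S2O3^2-)/2 = 1.850 × 10^-3 mol
From the 2:5 ratio, n(MnO4^-) in the aliquot = 2/5 × 1.850 × 10^-3 = 7.398 × 10^-4 mol
[MnO4^-]_dilute = 7.398 × 10^-4 / 0.01015 = 0.07289 mol/L
[MnO4^-]_original = 0.07289 × 250.0/25.48 = 0.7151 mol/L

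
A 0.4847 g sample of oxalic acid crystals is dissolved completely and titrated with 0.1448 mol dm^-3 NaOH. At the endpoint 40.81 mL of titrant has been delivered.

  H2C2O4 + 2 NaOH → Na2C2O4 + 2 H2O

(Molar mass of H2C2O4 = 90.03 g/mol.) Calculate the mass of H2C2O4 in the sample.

n(NaOH) = 0.04081 L × 0.1448 mol/L = 5.909 × 10^-3 mol
From the 1:2 ratio, n(H2C2O4) = 1/2 × 5.909 × 10^-3 = 2.955 × 10^-3 mol
mass of H2C2O4 = 2.955 × 10^-3 × 90.03 g/mol = 0.2660 g

0.2660 g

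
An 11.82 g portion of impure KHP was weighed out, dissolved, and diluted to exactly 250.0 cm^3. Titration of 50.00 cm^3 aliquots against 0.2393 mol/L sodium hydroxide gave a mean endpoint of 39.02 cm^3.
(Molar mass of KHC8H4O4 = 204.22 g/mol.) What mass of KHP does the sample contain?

KHC8H4O4 + NaOH → KNaC8H4O4 + H2O
n(NaOH) per titration = 0.03902 × 0.2393 = 9.337 × 10^-3 mol
n(KHC8H4O4) in each aliquot = 9.337 × 10^-3 mol (1:1 ratio)
n(KHC8H4O4) in the whole flask = 9.337 × 10^-3 × 250.0/50.00 = 0.04669 mol
mass of KHC8H4O4 = 0.04669 × 204.22 = 9.535 g

9.535 g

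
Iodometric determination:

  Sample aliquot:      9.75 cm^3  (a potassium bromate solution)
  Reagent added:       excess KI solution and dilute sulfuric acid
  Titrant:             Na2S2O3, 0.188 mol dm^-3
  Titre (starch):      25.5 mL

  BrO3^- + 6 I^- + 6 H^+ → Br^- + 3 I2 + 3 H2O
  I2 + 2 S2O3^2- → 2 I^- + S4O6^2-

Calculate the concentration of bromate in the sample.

n(S2O3^2-) = 0.0255 × 0.188 = 4.79 × 10^-3 mol
n(I2) = n(S2O3^2-)/2 = 2.40 × 10^-3 mol
From the 1:3 ratio, n(BrO3^-) in the aliquot = 1/3 × 2.40 × 10^-3 = 7.99 × 10^-4 mol
[BrO3^-] = 7.99 × 10^-4 / 0.00975 = 0.0819 mol/L

0.0819 mol/L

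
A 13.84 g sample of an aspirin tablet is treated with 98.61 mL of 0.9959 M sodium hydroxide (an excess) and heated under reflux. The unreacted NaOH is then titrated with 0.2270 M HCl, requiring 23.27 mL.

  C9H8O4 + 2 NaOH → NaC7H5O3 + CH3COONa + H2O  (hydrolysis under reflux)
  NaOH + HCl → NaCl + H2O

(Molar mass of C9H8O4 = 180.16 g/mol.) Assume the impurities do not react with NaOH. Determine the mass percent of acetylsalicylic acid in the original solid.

60.48 %

n(NaOH) added = 0.09861 × 0.9959 = 0.09821 mol
n(HCl) used in back-titration = 0.02327 × 0.2270 = 5.282 × 10^-3 mol
n(NaOH) left over = 5.282 × 10^-3 mol (1:1 ratio)
n(NaOH) consumed by analyte = 0.09821 − 5.282 × 10^-3 = 0.09292 mol
From the 1:2 ratio, n(C9H8O4) = 1/2 × 0.09292 = 0.04646 mol
mass of C9H8O4 = 0.04646 × 180.16 = 8.371 g
% C9H8O4 = 8.371 / 13.84 × 100 = 60.48 %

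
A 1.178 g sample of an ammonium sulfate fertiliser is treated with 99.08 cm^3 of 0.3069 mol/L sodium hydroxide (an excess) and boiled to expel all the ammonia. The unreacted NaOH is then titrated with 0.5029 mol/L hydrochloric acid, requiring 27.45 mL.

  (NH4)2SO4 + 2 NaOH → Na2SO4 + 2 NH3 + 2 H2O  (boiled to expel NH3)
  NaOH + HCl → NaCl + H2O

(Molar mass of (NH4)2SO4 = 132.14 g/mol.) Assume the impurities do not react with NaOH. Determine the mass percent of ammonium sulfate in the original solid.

93.12 %

n(NaOH) added = 0.09908 × 0.3069 = 0.03041 mol
n(HCl) used in back-titration = 0.02745 × 0.5029 = 0.01380 mol
n(NaOH) left over = 0.01380 mol (1:1 ratio)
n(NaOH) consumed by analyte = 0.03041 − 0.01380 = 0.01660 mol
From the 1:2 ratio, n((NH4)2SO4) = 1/2 × 0.01660 = 8.302 × 10^-3 mol
mass of (NH4)2SO4 = 8.302 × 10^-3 × 132.14 = 1.097 g
% (NH4)2SO4 = 1.097 / 1.178 × 100 = 93.12 %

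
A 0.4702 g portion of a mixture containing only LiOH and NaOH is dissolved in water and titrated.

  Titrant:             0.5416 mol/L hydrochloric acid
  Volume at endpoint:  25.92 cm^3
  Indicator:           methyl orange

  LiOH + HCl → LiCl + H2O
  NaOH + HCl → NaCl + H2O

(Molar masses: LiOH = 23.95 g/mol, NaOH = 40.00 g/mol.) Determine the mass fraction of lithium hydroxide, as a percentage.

n(HCl) = 0.02592 × 0.5416 = 0.01404 mol
Let x = n(LiOH), y = n(NaOH).
Titrant: 1x + 1y = 0.01404;  mass: 23.95x + 40.00y = 0.4702
Solving, x = 5.690 × 10^-3 mol, y = 8.348 × 10^-3 mol
mass of LiOH = 5.690 × 10^-3 × 23.95 = 0.1363 g
% LiOH = 0.1363 / 0.4702 × 100 = 28.98 %

28.98 %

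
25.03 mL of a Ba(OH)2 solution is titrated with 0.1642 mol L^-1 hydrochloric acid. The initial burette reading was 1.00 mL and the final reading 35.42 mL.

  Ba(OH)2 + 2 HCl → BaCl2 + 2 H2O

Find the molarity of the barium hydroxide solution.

0.1129 mol/L

n(HCl) = 0.03442 L × 0.1642 mol/L = 5.652 × 10^-3 mol
From the 1:2 mole ratio, n(Ba(OH)2) = 1/2 × 5.652 × 10^-3 = 2.826 × 10^-3 mol
[Ba(OH)2] = 2.826 × 10^-3 mol / 0.02503 L = 0.1129 mol/L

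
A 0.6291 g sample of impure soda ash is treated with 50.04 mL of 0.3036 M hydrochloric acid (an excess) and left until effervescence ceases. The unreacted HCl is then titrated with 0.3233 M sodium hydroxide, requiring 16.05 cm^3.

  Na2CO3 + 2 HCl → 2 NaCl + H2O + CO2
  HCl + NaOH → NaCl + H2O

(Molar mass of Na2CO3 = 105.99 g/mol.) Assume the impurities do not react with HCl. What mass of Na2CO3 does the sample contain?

n(HCl) added = 0.05004 × 0.3036 = 0.01519 mol
n(NaOH) used in back-titration = 0.01605 × 0.3233 = 5.189 × 10^-3 mol
n(HCl) left over = 5.189 × 10^-3 mol (1:1 ratio)
n(HCl) consumed by analyte = 0.01519 − 5.189 × 10^-3 = 0.01000 mol
From the 1:2 ratio, n(Na2CO3) = 1/2 × 0.01000 = 5.002 × 10^-3 mol
mass of Na2CO3 = 5.002 × 10^-3 × 105.99 = 0.5301 g

0.5301 g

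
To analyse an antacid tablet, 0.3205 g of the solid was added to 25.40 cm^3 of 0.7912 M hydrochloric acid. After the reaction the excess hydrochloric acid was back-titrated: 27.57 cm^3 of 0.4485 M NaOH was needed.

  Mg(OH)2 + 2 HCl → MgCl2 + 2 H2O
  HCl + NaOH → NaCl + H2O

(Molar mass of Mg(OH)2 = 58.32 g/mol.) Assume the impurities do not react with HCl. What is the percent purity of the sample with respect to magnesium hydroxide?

n(HCl) added = 0.02540 × 0.7912 = 0.02010 mol
n(NaOH) used in back-titration = 0.02757 × 0.4485 = 0.01237 mol
n(HCl) left over = 0.01237 mol (1:1 ratio)
n(HCl) consumed by analyte = 0.02010 − 0.01237 = 7.731 × 10^-3 mol
From the 1:2 ratio, n(Mg(OH)2) = 1/2 × 7.731 × 10^-3 = 3.866 × 10^-3 mol
mass of Mg(OH)2 = 3.866 × 10^-3 × 58.32 = 0.2254 g
% Mg(OH)2 = 0.2254 / 0.3205 × 100 = 70.34 %

70.34 %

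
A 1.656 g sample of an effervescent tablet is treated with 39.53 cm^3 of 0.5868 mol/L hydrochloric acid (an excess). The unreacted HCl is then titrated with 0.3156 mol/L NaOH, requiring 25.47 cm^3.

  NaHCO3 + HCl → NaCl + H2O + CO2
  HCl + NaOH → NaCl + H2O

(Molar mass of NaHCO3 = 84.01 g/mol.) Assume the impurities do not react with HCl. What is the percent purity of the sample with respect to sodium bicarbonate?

n(HCl) added = 0.03953 × 0.5868 = 0.02320 mol
n(NaOH) used in back-titration = 0.02547 × 0.3156 = 8.038 × 10^-3 mol
n(HCl) left over = 8.038 × 10^-3 mol (1:1 ratio)
n(HCl) consumed by analyte = 0.02320 − 8.038 × 10^-3 = 0.01516 mol
n(NaHCO3) = 0.01516 mol (1:1 ratio)
mass of NaHCO3 = 0.01516 × 84.01 = 1.273 g
% NaHCO3 = 1.273 / 1.656 × 100 = 76.90 %

76.90 %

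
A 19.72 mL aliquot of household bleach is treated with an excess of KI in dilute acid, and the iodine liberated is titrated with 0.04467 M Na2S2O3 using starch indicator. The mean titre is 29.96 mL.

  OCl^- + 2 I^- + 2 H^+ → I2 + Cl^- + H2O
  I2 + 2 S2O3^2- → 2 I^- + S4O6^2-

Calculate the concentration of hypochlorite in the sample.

0.03393 M

n(S2O3^2-) = 0.02996 × 0.04467 = 1.338 × 10^-3 mol
n(I2) = n(S2O3^2-)/2 = 6.692 × 10^-4 mol
n(OCl^-) in the aliquot = 6.692 × 10^-4 mol (1:1 ratio)
[OCl^-] = 6.692 × 10^-4 / 0.01972 = 0.03393 mol/L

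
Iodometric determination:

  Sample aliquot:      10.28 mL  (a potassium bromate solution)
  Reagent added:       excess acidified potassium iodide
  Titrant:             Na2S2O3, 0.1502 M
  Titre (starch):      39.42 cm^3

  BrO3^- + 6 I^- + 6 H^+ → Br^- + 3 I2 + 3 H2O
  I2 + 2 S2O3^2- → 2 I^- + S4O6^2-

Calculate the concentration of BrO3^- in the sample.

0.09599 M

n(S2O3^2-) = 0.03942 × 0.1502 = 5.921 × 10^-3 mol
n(I2) = n(S2O3^2-)/2 = 2.960 × 10^-3 mol
From the 1:3 ratio, n(BrO3^-) in the aliquot = 1/3 × 2.960 × 10^-3 = 9.868 × 10^-4 mol
[BrO3^-] = 9.868 × 10^-4 / 0.01028 = 0.09599 mol/L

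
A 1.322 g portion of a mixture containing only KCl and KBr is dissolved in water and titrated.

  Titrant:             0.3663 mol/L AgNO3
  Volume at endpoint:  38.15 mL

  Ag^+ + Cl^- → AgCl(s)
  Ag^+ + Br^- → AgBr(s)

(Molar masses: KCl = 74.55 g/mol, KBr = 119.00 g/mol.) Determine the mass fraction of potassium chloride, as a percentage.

n(AgNO3) = 0.03815 × 0.3663 = 0.01397 mol
Let x = n(KCl), y = n(KBr).
Titrant: 1x + 1y = 0.01397;  mass: 74.55x + 119.00y = 1.322
Solving, x = 7.670 × 10^-3 mol, y = 6.304 × 10^-3 mol
mass of KCl = 7.670 × 10^-3 × 74.55 = 0.5718 g
% KCl = 0.5718 / 1.322 × 100 = 43.25 %

43.25 %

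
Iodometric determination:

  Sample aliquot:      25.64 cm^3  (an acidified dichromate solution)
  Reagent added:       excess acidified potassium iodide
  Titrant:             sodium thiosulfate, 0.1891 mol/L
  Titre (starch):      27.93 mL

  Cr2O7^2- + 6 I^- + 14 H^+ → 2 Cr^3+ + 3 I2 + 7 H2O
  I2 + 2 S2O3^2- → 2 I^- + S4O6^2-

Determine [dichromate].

0.03433 mol/L

n(S2O3^2-) = 0.02793 × 0.1891 = 5.282 × 10^-3 mol
n(I2) = n(S2O3^2-)/2 = 2.641 × 10^-3 mol
From the 1:3 ratio, n(Cr2O7^2-) in the aliquot = 1/3 × 2.641 × 10^-3 = 8.803 × 10^-4 mol
[Cr2O7^2-] = 8.803 × 10^-4 / 0.02564 = 0.03433 mol/L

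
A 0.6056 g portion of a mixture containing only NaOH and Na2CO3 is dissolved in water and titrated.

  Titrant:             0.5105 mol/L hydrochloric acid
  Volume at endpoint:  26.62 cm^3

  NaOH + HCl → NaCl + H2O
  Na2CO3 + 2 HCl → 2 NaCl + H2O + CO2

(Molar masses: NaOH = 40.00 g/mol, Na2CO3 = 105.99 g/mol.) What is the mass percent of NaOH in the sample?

n(HCl) = 0.02662 × 0.5105 = 0.01359 mol
Let x = n(NaOH), y = n(Na2CO3).
Titrant: 1x + 2y = 0.01359;  mass: 40.00x + 105.99y = 0.6056
Solving, x = 8.817 × 10^-3 mol, y = 2.386 × 10^-3 mol
mass of NaOH = 8.817 × 10^-3 × 40.00 = 0.3527 g
% NaOH = 0.3527 / 0.6056 × 100 = 58.24 %

58.24 %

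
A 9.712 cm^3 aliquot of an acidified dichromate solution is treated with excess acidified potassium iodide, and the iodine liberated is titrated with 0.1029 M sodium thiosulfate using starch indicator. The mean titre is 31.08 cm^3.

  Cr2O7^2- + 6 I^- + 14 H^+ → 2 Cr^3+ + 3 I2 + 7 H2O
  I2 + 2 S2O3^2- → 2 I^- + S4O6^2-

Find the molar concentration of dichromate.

0.05488 M

n(S2O3^2-) = 0.03108 × 0.1029 = 3.198 × 10^-3 mol
n(I2) = n(S2O3^2-)/2 = 1.599 × 10^-3 mol
From the 1:3 ratio, n(Cr2O7^2-) in the aliquot = 1/3 × 1.599 × 10^-3 = 5.330 × 10^-4 mol
[Cr2O7^2-] = 5.330 × 10^-4 / 0.009712 = 0.05488 mol/L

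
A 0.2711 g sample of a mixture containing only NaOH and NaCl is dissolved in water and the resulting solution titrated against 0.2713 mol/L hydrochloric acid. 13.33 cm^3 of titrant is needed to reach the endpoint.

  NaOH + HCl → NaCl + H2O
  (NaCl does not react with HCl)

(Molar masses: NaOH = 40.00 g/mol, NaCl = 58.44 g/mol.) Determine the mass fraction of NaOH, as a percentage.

53.36 %

n(HCl) = 0.01333 × 0.2713 = 3.616 × 10^-3 mol
Let x = n(NaOH), y = n(NaCl).
Titrant: 1x = 3.616 × 10^-3;  mass: 40.00x + 58.44y = 0.2711
Solving, x = 3.616 × 10^-3 mol, y = 2.164 × 10^-3 mol
mass of NaOH = 3.616 × 10^-3 × 40.00 = 0.1447 g
% NaOH = 0.1447 / 0.2711 × 100 = 53.36 %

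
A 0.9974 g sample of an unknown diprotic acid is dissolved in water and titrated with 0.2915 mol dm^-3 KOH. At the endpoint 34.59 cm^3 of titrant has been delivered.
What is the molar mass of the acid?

197.8 g/mol

n(KOH) = 0.03459 L × 0.2915 mol/L = 0.01008 mol
From the 1:2 ratio, n(H2A) = 1/2 × 0.01008 = 5.041 × 10^-3 mol
M = m / n = 0.9974 g / 5.041 × 10^-3 mol = 197.8 g/mol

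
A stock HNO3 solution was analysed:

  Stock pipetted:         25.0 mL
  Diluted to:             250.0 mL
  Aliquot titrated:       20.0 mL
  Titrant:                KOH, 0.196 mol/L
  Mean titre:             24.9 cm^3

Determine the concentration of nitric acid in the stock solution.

2.44 mol/L

HNO3 + KOH → KNO3 + H2O
n(KOH) = 0.0249 × 0.196 = 4.88 × 10^-3 mol
n(HNO3) in the aliquot = 4.88 × 10^-3 mol (1:1 ratio)
[HNO3]_dilute = 4.88 × 10^-3 / 0.0200 = 0.244 mol/L
Dilution factor = 250.0 / 25.0 = 10.00
[HNO3]_stock = 0.244 × 10.00 = 2.44 mol/L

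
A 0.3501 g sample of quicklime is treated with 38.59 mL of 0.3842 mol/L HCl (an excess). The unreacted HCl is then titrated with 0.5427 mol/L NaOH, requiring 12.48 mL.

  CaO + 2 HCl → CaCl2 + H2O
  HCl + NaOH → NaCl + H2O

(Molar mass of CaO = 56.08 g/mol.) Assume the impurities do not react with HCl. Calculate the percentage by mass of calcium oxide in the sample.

n(HCl) added = 0.03859 × 0.3842 = 0.01483 mol
n(NaOH) used in back-titration = 0.01248 × 0.5427 = 6.773 × 10^-3 mol
n(HCl) left over = 6.773 × 10^-3 mol (1:1 ratio)
n(HCl) consumed by analyte = 0.01483 − 6.773 × 10^-3 = 8.053 × 10^-3 mol
From the 1:2 ratio, n(CaO) = 1/2 × 8.053 × 10^-3 = 4.027 × 10^-3 mol
mass of CaO = 4.027 × 10^-3 × 56.08 = 0.2258 g
% CaO = 0.2258 / 0.3501 × 100 = 64.50 %

64.50 %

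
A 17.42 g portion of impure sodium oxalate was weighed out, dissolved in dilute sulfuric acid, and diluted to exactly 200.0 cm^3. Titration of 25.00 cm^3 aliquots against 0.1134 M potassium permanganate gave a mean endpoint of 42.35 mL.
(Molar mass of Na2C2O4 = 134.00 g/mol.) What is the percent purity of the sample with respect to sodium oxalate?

73.88 %

2 MnO4^- + 5 C2O4^2- + 16 H^+ → 2 Mn^2+ + 10 CO2 + 8 H2O
n(KMnO4) per titration = 0.04235 × 0.1134 = 4.802 × 10^-3 mol
From the 5:2 ratio, n(Na2C2O4) in each aliquot = 5/2 × 4.802 × 10^-3 = 0.01201 mol
n(Na2C2O4) in the whole flask = 0.01201 × 200.0/25.00 = 0.09605 mol
mass of Na2C2O4 = 0.09605 × 134.00 = 12.87 g
% Na2C2O4 = 12.87 / 17.42 × 100 = 73.88 %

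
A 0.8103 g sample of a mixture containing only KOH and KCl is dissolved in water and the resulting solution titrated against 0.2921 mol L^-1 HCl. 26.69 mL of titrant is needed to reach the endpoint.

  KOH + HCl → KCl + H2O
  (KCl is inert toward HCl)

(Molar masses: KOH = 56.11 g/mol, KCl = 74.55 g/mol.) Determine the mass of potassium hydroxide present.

n(HCl) = 0.02669 × 0.2921 = 7.796 × 10^-3 mol
Let x = n(KOH), y = n(KCl).
Titrant: 1x = 7.796 × 10^-3;  mass: 56.11x + 74.55y = 0.8103
Solving, x = 7.796 × 10^-3 mol, y = 5.001 × 10^-3 mol
mass of KOH = 7.796 × 10^-3 × 56.11 = 0.4374 g

0.4374 g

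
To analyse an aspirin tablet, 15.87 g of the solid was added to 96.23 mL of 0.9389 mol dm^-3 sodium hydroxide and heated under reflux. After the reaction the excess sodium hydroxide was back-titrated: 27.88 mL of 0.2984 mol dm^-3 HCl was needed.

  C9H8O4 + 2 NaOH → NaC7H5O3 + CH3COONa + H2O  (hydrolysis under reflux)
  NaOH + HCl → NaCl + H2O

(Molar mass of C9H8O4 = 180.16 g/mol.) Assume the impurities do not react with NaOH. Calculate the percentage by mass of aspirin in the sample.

46.56 %

n(NaOH) added = 0.09623 × 0.9389 = 0.09035 mol
n(HCl) used in back-titration = 0.02788 × 0.2984 = 8.319 × 10^-3 mol
n(NaOH) left over = 8.319 × 10^-3 mol (1:1 ratio)
n(NaOH) consumed by analyte = 0.09035 − 8.319 × 10^-3 = 0.08203 mol
From the 1:2 ratio, n(C9H8O4) = 1/2 × 0.08203 = 0.04102 mol
mass of C9H8O4 = 0.04102 × 180.16 = 7.389 g
% C9H8O4 = 7.389 / 15.87 × 100 = 46.56 %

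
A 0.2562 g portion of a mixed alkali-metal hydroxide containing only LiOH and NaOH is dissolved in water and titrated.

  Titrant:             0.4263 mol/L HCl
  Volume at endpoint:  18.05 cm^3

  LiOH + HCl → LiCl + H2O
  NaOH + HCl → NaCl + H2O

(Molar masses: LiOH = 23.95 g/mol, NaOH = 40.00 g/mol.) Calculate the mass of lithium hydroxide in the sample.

0.07698 g

n(HCl) = 0.01805 × 0.4263 = 7.695 × 10^-3 mol
Let x = n(LiOH), y = n(NaOH).
Titrant: 1x + 1y = 7.695 × 10^-3;  mass: 23.95x + 40.00y = 0.2562
Solving, x = 3.214 × 10^-3 mol, y = 4.480 × 10^-3 mol
mass of LiOH = 3.214 × 10^-3 × 23.95 = 0.07698 g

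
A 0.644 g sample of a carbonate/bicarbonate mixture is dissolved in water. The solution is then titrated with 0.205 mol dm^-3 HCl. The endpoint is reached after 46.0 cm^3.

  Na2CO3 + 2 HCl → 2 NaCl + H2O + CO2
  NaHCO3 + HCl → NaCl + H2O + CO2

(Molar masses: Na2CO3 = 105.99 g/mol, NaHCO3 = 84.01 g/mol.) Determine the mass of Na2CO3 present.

n(HCl) = 0.0460 × 0.205 = 9.43 × 10^-3 mol
Let x = n(Na2CO3), y = n(NaHCO3).
Titrant: 2x + 1y = 9.43 × 10^-3;  mass: 105.99x + 84.01y = 0.644
Solving, x = 2.39 × 10^-3 mol, y = 4.65 × 10^-3 mol
mass of Na2CO3 = 2.39 × 10^-3 × 105.99 = 0.253 g

0.253 g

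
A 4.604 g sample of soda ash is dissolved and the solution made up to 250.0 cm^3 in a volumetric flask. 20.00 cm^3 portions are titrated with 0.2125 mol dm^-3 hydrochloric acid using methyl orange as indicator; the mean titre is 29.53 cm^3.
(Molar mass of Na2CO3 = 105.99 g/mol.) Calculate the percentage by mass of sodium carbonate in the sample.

90.29 %

Na2CO3 + 2 HCl → 2 NaCl + H2O + CO2
n(HCl) per titration = 0.02953 × 0.2125 = 6.275 × 10^-3 mol
From the 1:2 ratio, n(Na2CO3) in each aliquot = 1/2 × 6.275 × 10^-3 = 3.138 × 10^-3 mol
n(Na2CO3) in the whole flask = 3.138 × 10^-3 × 250.0/20.00 = 0.03922 mol
mass of Na2CO3 = 0.03922 × 105.99 = 4.157 g
% Na2CO3 = 4.157 / 4.604 × 100 = 90.29 %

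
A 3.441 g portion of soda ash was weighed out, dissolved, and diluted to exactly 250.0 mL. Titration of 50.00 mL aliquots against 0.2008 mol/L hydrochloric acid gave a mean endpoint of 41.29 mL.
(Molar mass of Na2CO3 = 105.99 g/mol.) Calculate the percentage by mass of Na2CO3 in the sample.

63.85 %

Na2CO3 + 2 HCl → 2 NaCl + H2O + CO2
n(HCl) per titration = 0.04129 × 0.2008 = 8.291 × 10^-3 mol
From the 1:2 ratio, n(Na2CO3) in each aliquot = 1/2 × 8.291 × 10^-3 = 4.146 × 10^-3 mol
n(Na2CO3) in the whole flask = 4.146 × 10^-3 × 250.0/50.00 = 0.02073 mol
mass of Na2CO3 = 0.02073 × 105.99 = 2.197 g
% Na2CO3 = 2.197 / 3.441 × 100 = 63.85 %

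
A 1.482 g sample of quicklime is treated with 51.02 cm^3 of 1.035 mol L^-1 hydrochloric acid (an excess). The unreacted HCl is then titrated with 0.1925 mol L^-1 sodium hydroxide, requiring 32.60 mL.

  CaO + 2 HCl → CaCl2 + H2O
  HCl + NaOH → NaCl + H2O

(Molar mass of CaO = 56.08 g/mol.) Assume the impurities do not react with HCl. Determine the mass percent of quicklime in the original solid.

88.04 %

n(HCl) added = 0.05102 × 1.035 = 0.05281 mol
n(NaOH) used in back-titration = 0.03260 × 0.1925 = 6.276 × 10^-3 mol
n(HCl) left over = 6.276 × 10^-3 mol (1:1 ratio)
n(HCl) consumed by analyte = 0.05281 − 6.276 × 10^-3 = 0.04653 mol
From the 1:2 ratio, n(CaO) = 1/2 × 0.04653 = 0.02327 mol
mass of CaO = 0.02327 × 56.08 = 1.305 g
% CaO = 1.305 / 1.482 × 100 = 88.04 %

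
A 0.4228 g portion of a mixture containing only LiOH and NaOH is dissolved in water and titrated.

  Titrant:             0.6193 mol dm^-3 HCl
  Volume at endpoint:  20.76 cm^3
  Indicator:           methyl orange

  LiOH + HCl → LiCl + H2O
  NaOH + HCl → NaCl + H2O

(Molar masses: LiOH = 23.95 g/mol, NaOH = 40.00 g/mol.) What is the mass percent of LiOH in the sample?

32.28 %

n(HCl) = 0.02076 × 0.6193 = 0.01286 mol
Let x = n(LiOH), y = n(NaOH).
Titrant: 1x + 1y = 0.01286;  mass: 23.95x + 40.00y = 0.4228
Solving, x = 5.699 × 10^-3 mol, y = 7.158 × 10^-3 mol
mass of LiOH = 5.699 × 10^-3 × 23.95 = 0.1365 g
% LiOH = 0.1365 / 0.4228 × 100 = 32.28 %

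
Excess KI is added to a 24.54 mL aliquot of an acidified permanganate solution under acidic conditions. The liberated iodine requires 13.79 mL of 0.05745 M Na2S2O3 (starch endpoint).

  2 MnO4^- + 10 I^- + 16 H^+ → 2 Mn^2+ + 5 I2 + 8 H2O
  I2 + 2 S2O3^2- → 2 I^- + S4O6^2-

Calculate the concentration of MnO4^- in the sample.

n(S2O3^2-) = 0.01379 × 0.05745 = 7.922 × 10^-4 mol
n(I2) = n(S2O3^2-)/2 = 3.961 × 10^-4 mol
From the 2:5 ratio, n(MnO4^-) in the aliquot = 2/5 × 3.961 × 10^-4 = 1.584 × 10^-4 mol
[MnO4^-] = 1.584 × 10^-4 / 0.02454 = 0.006457 mol/L

0.006457 M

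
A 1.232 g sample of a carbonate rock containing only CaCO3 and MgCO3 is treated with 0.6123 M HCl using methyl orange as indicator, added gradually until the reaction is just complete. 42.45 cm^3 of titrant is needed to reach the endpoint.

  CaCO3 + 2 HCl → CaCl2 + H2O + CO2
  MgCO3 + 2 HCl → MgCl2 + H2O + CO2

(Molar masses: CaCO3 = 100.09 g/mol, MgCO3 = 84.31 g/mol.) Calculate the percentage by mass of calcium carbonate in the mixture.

n(HCl) = 0.04245 × 0.6123 = 0.02599 mol
Let x = n(CaCO3), y = n(MgCO3).
Titrant: 2x + 2y = 0.02599;  mass: 100.09x + 84.31y = 1.232
Solving, x = 8.638 × 10^-3 mol, y = 4.358 × 10^-3 mol
mass of CaCO3 = 8.638 × 10^-3 × 100.09 = 0.8645 g
% CaCO3 = 0.8645 / 1.232 × 100 = 70.17 %

70.17 %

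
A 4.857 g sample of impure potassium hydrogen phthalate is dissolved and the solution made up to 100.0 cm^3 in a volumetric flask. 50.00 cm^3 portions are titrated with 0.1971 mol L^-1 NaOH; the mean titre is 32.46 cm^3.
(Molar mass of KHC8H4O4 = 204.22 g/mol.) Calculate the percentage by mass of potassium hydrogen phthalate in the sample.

53.80 %

KHC8H4O4 + NaOH → KNaC8H4O4 + H2O
n(NaOH) per titration = 0.03246 × 0.1971 = 6.398 × 10^-3 mol
n(KHC8H4O4) in each aliquot = 6.398 × 10^-3 mol (1:1 ratio)
n(KHC8H4O4) in the whole flask = 6.398 × 10^-3 × 100.0/50.00 = 0.01280 mol
mass of KHC8H4O4 = 0.01280 × 204.22 = 2.613 g
% KHC8H4O4 = 2.613 / 4.857 × 100 = 53.80 %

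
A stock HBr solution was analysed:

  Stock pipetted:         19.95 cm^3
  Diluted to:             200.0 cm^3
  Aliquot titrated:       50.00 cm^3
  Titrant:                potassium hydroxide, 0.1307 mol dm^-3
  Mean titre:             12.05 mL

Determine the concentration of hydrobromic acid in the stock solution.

HBr + KOH → KBr + H2O
n(KOH) = 0.01205 × 0.1307 = 1.575 × 10^-3 mol
n(HBr) in the aliquot = 1.575 × 10^-3 mol (1:1 ratio)
[HBr]_dilute = 1.575 × 10^-3 / 0.05000 = 0.03150 mol/L
Dilution factor = 200.0 / 19.95 = 10.03
[HBr]_stock = 0.03150 × 10.03 = 0.3158 mol/L

0.3158 mol/L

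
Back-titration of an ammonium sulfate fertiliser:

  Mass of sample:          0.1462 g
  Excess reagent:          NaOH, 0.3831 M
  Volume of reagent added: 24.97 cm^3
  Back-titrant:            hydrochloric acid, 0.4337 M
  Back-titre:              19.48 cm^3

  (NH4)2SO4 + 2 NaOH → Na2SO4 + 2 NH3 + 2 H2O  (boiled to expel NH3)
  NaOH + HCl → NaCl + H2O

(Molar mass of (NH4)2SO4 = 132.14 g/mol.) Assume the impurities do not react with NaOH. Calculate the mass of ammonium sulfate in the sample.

n(NaOH) added = 0.02497 × 0.3831 = 9.566 × 10^-3 mol
n(HCl) used in back-titration = 0.01948 × 0.4337 = 8.448 × 10^-3 mol
n(NaOH) left over = 8.448 × 10^-3 mol (1:1 ratio)
n(NaOH) consumed by analyte = 9.566 × 10^-3 − 8.448 × 10^-3 = 1.118 × 10^-3 mol
From the 1:2 ratio, n((NH4)2SO4) = 1/2 × 1.118 × 10^-3 = 5.588 × 10^-4 mol
mass of (NH4)2SO4 = 5.588 × 10^-4 × 132.14 = 0.07384 g

0.07384 g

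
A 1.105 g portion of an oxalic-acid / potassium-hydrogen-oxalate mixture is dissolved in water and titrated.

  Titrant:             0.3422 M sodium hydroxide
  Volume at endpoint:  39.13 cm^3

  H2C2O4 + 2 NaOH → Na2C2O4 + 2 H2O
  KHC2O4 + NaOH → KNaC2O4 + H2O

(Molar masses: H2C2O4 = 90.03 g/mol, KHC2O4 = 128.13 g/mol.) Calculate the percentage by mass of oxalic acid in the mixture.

29.93 %

n(NaOH) = 0.03913 × 0.3422 = 0.01339 mol
Let x = n(H2C2O4), y = n(KHC2O4).
Titrant: 2x + 1y = 0.01339;  mass: 90.03x + 128.13y = 1.105
Solving, x = 3.674 × 10^-3 mol, y = 6.043 × 10^-3 mol
mass of H2C2O4 = 3.674 × 10^-3 × 90.03 = 0.3308 g
% H2C2O4 = 0.3308 / 1.105 × 100 = 29.93 %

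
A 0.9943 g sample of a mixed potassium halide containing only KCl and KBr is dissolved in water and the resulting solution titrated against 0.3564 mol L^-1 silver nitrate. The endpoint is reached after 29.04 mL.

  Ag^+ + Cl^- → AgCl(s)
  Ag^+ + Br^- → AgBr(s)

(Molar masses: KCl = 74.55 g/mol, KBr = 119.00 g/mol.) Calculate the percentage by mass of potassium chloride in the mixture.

n(AgNO3) = 0.02904 × 0.3564 = 0.01035 mol
Let x = n(KCl), y = n(KBr).
Titrant: 1x + 1y = 0.01035;  mass: 74.55x + 119.00y = 0.9943
Solving, x = 5.339 × 10^-3 mol, y = 5.011 × 10^-3 mol
mass of KCl = 5.339 × 10^-3 × 74.55 = 0.3980 g
% KCl = 0.3980 / 0.9943 × 100 = 40.03 %

40.03 %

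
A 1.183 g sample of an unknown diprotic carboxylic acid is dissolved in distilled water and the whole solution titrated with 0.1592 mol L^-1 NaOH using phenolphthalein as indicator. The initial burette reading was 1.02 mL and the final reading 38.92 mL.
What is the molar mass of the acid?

392.1 g/mol

n(NaOH) = 0.03790 L × 0.1592 mol/L = 6.034 × 10^-3 mol
From the 1:2 ratio, n(H2A) = 1/2 × 6.034 × 10^-3 = 3.017 × 10^-3 mol
M = m / n = 1.183 g / 3.017 × 10^-3 mol = 392.1 g/mol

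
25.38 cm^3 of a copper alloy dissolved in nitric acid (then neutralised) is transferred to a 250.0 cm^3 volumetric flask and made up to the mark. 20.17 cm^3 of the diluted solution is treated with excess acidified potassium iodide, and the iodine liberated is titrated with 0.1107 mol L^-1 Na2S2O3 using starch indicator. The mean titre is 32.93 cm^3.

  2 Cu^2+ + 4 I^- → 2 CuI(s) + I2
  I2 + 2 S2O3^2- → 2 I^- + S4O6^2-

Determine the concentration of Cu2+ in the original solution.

n(S2O3^2-) = 0.03293 × 0.1107 = 3.645 × 10^-3 mol
n(I2) = n(S2O3^2-)/2 = 1.823 × 10^-3 mol
From the 2:1 ratio, n(Cu2+) in the aliquot = 2/1 × 1.823 × 10^-3 = 3.645 × 10^-3 mol
[Cu2+]_dilute = 3.645 × 10^-3 / 0.02017 = 0.1807 mol/L
[Cu2+]_original = 0.1807 × 250.0/25.38 = 1.780 mol/L

1.780 mol/L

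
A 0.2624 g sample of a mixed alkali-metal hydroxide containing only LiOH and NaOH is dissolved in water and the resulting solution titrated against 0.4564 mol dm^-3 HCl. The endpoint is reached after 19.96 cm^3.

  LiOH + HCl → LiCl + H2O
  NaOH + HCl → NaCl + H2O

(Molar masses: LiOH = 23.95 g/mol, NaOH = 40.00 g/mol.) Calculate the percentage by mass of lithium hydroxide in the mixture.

58.00 %

n(HCl) = 0.01996 × 0.4564 = 9.110 × 10^-3 mol
Let x = n(LiOH), y = n(NaOH).
Titrant: 1x + 1y = 9.110 × 10^-3;  mass: 23.95x + 40.00y = 0.2624
Solving, x = 6.355 × 10^-3 mol, y = 2.755 × 10^-3 mol
mass of LiOH = 6.355 × 10^-3 × 23.95 = 0.1522 g
% LiOH = 0.1522 / 0.2624 × 100 = 58.00 %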